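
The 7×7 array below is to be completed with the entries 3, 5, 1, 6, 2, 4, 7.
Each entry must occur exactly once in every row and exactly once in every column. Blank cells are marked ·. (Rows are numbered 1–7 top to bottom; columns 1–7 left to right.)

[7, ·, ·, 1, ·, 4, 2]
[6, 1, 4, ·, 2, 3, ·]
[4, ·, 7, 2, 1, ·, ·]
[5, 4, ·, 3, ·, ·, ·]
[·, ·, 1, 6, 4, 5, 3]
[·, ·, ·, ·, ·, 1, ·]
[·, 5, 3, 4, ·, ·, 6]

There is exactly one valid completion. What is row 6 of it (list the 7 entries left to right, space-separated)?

Row 3, column 6: row 3 has {1, 2, 4, 7} and column 6 has {3, 5, 1, 4}, leaving only 6.
Row 3, column 2: row 3 has {1, 6, 2, 4, 7} and column 2 has {5, 1, 4}, leaving only 3.
Row 1, column 2: row 1 has {1, 2, 4, 7} and column 2 has {3, 5, 1, 4}, leaving only 6.
Row 1, column 3: row 1 has {1, 6, 2, 4, 7} and column 3 has {3, 1, 4, 7}, leaving only 5.
Row 1, column 5: row 1 has {5, 1, 6, 2, 4, 7} and column 5 has {1, 2, 4}, leaving only 3.
Row 3, column 7: row 3 has {3, 1, 6, 2, 4, 7} and column 7 has {3, 6, 2}, leaving only 5.
Row 2, column 7: row 2 has {3, 1, 6, 2, 4} and column 7 has {3, 5, 6, 2}, leaving only 7.
Row 6, column 7: row 6 has {1} and column 7 has {3, 5, 6, 2, 7}, leaving only 4.
Row 2, column 4: row 2 has {3, 1, 6, 2, 4, 7} and column 4 has {3, 1, 6, 2, 4}, leaving only 5.
Row 6, column 4: row 6 has {1, 4} and column 4 has {3, 5, 1, 6, 2, 4}, leaving only 7.
Row 6, column 2: row 6 has {1, 4, 7} and column 2 has {3, 5, 1, 6, 4}, leaving only 2.
Row 6, column 1: row 6 has {1, 2, 4, 7} and column 1 has {5, 6, 4, 7}, leaving only 3.
Row 6, column 3: row 6 has {3, 1, 2, 4, 7} and column 3 has {3, 5, 1, 4, 7}, leaving only 6.
Row 6, column 5: row 6 has {3, 1, 6, 2, 4, 7} and column 5 has {3, 1, 2, 4}, leaving only 5.
So row 6 reads: 3 2 6 7 5 1 4.

3 2 6 7 5 1 4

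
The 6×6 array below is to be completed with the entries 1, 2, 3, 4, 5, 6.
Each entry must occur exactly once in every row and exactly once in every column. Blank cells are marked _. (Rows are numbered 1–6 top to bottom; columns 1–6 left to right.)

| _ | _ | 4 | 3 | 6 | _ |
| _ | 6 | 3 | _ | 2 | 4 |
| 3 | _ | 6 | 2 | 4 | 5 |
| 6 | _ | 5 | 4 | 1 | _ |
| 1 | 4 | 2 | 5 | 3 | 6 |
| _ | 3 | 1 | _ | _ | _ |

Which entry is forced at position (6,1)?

Row 2, column 1: row 2 has {2, 3, 4, 6} and column 1 has {1, 3, 6}, leaving only 5.
Row 1, column 1: row 1 has {3, 4, 6} and column 1 has {1, 3, 5, 6}, leaving only 2.
Row 6 already has {1, 3} and column 1 already has {1, 2, 3, 5, 6}, so row 6, column 1 must be 4.

4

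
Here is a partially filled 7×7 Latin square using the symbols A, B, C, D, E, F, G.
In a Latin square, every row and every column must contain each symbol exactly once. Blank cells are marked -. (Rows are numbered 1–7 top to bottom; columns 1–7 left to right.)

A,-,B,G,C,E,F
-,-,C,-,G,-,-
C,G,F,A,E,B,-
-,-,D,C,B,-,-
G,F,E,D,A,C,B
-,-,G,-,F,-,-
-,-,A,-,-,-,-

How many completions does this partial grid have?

13

Row 1, column 2: eliminating its row and column leaves {D}.
Row 2, column 1: eliminating its row and column leaves {B, D, E, F}.
Row 2, column 2: eliminating its row and column leaves {A, B, D, E}.
Row 2, column 4: eliminating its row and column leaves {B, E, F}.
Row 2, column 6: eliminating its row and column leaves {A, D, F}.
Row 2, column 7: eliminating its row and column leaves {A, D, E}.
Row 3, column 7: eliminating its row and column leaves {D}.
Row 4, column 1: eliminating its row and column leaves {E, F}.
Row 4, column 2: eliminating its row and column leaves {A, E}.
Row 4, column 6: eliminating its row and column leaves {A, F, G}.
Row 4, column 7: eliminating its row and column leaves {A, E, G}.
Row 6, column 1: eliminating its row and column leaves {B, D, E}.
Row 6, column 2: eliminating its row and column leaves {A, B, C, D, E}.
Row 6, column 4: eliminating its row and column leaves {B, E}.
Row 6, column 6: eliminating its row and column leaves {A, D}.
Row 6, column 7: eliminating its row and column leaves {A, C, D, E}.
Row 7, column 1: eliminating its row and column leaves {B, D, E, F}.
Row 7, column 2: eliminating its row and column leaves {B, C, D, E}.
Row 7, column 4: eliminating its row and column leaves {B, E, F}.
Row 7, column 5: eliminating its row and column leaves {D}.
Row 7, column 6: eliminating its row and column leaves {D, F, G}.
Row 7, column 7: eliminating its row and column leaves {C, D, E, G}.
Enumerating the assignments across these blanks that avoid any row or column repeat gives 13 completions.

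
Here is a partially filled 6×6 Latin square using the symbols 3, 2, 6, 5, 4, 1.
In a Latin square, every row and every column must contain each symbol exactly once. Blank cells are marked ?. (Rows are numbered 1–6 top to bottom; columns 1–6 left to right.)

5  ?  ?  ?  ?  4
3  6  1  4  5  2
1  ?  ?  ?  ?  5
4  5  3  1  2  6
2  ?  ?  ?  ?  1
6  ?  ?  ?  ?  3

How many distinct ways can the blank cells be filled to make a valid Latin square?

Row 1, column 2: eliminating its row and column leaves {3, 2, 1}.
Row 1, column 3: eliminating its row and column leaves {2, 6}.
Row 1, column 4: eliminating its row and column leaves {3, 2, 6}.
Row 1, column 5: eliminating its row and column leaves {3, 6, 1}.
Row 3, column 2: eliminating its row and column leaves {3, 2, 4}.
Row 3, column 3: eliminating its row and column leaves {2, 6, 4}.
Row 3, column 4: eliminating its row and column leaves {3, 2, 6}.
Row 3, column 5: eliminating its row and column leaves {3, 6, 4}.
Row 5, column 2: eliminating its row and column leaves {3, 4}.
Row 5, column 3: eliminating its row and column leaves {6, 5, 4}.
Row 5, column 4: eliminating its row and column leaves {3, 6, 5}.
Row 5, column 5: eliminating its row and column leaves {3, 6, 4}.
Row 6, column 2: eliminating its row and column leaves {2, 4, 1}.
Row 6, column 3: eliminating its row and column leaves {2, 5, 4}.
Row 6, column 4: eliminating its row and column leaves {2, 5}.
Row 6, column 5: eliminating its row and column leaves {4, 1}.
Enumerating the assignments across these blanks that avoid any row or column repeat gives 14 completions.

14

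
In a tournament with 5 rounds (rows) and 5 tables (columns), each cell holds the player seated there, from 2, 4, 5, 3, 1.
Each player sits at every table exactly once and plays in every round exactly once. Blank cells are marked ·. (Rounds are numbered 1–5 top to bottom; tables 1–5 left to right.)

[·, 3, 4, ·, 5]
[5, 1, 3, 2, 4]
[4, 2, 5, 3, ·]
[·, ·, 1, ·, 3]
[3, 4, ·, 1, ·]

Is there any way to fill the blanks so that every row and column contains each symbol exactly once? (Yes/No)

Round 1, table 4: round 1 together with table 4 already contain {2, 4, 5, 3, 1} — every symbol — so nothing can go there. The grid has no valid completion.

No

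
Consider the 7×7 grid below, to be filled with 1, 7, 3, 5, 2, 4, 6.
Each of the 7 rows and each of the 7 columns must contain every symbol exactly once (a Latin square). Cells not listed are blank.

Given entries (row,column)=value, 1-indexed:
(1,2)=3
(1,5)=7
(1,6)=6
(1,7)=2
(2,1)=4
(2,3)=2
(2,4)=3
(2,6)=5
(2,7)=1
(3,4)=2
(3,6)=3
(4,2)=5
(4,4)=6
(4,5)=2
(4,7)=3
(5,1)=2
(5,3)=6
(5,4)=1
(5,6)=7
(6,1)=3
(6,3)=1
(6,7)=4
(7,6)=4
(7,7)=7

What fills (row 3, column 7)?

6

Row 2, column 5: row 2 has {1, 3, 5, 2, 4} and column 5 has {7, 2}, leaving only 6.
Row 2, column 2: row 2 has {1, 3, 5, 2, 4, 6} and column 2 has {3, 5}, leaving only 7.
Row 4, column 6: row 4 has {3, 5, 2, 6} and column 6 has {7, 3, 5, 4, 6}, leaving only 1.
Row 4, column 1: row 4 has {1, 3, 5, 2, 6} and column 1 has {3, 2, 4}, leaving only 7.
Row 4, column 3: row 4 has {1, 7, 3, 5, 2, 6} and column 3 has {1, 2, 6}, leaving only 4.
Row 1, column 3: row 1 has {7, 3, 2, 6} and column 3 has {1, 2, 4, 6}, leaving only 5.
Row 1, column 1: row 1 has {7, 3, 5, 2, 6} and column 1 has {7, 3, 2, 4}, leaving only 1.
Row 1, column 4: row 1 has {1, 7, 3, 5, 2, 6} and column 4 has {1, 3, 2, 6}, leaving only 4.
Row 3, column 3: row 3 has {3, 2} and column 3 has {1, 5, 2, 4, 6}, leaving only 7.
Row 5, column 2: row 5 has {1, 7, 2, 6} and column 2 has {7, 3, 5}, leaving only 4.
Row 5, column 7: row 5 has {1, 7, 2, 4, 6} and column 7 has {1, 7, 3, 2, 4}, leaving only 5.
Row 3 already has {7, 3, 2} and column 7 already has {1, 7, 3, 5, 2, 4}, so row 3, column 7 must be 6.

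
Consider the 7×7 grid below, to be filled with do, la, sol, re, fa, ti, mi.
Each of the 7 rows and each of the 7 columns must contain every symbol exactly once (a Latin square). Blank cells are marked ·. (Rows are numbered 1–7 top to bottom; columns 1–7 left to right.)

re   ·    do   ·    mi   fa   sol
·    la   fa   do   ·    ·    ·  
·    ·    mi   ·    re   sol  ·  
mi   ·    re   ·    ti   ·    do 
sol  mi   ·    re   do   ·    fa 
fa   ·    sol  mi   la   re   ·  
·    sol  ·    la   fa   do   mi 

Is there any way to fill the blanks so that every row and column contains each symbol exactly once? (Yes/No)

No

Row 1, column 2: row 1 has {do, sol, re, fa, mi} and column 2 has {la, sol, mi}, so it must be ti.
Now row 1, column 4: row 1 together with column 4 already contain {do, la, sol, re, fa, ti, mi} — every symbol — so nothing can go there. The grid has no valid completion.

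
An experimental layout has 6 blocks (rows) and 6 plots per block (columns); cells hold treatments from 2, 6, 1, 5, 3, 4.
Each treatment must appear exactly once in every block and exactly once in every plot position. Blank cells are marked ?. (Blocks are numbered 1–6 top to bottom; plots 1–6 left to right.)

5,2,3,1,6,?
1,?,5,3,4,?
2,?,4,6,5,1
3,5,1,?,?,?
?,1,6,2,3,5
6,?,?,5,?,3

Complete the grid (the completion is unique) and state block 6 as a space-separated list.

6 4 2 5 1 3

Block 6, plot 2: block 6 has {6, 5, 3} and plot 2 has {2, 1, 5}, leaving only 4.
Block 6, plot 3: block 6 has {6, 5, 3, 4} and plot 3 has {6, 1, 5, 3, 4}, leaving only 2.
Block 6, plot 5: block 6 has {2, 6, 5, 3, 4} and plot 5 has {6, 5, 3, 4}, leaving only 1.
So block 6 reads: 6 4 2 5 1 3.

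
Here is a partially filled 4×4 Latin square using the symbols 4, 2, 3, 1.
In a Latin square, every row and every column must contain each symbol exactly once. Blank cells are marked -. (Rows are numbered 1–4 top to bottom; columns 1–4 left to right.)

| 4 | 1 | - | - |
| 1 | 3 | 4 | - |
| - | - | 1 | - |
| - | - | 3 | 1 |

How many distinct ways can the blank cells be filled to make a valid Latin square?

1

Row 1, column 3: eliminating its row and column leaves {2}.
Row 1, column 4: eliminating its row and column leaves {2, 3}.
Row 2, column 4: eliminating its row and column leaves {2}.
Row 3, column 1: eliminating its row and column leaves {2, 3}.
Row 3, column 2: eliminating its row and column leaves {4, 2}.
Row 3, column 4: eliminating its row and column leaves {4, 2, 3}.
Row 4, column 1: eliminating its row and column leaves {2}.
Row 4, column 2: eliminating its row and column leaves {4, 2}.
Only one assignment across all blanks avoids any row or column repeat, giving 1 completion.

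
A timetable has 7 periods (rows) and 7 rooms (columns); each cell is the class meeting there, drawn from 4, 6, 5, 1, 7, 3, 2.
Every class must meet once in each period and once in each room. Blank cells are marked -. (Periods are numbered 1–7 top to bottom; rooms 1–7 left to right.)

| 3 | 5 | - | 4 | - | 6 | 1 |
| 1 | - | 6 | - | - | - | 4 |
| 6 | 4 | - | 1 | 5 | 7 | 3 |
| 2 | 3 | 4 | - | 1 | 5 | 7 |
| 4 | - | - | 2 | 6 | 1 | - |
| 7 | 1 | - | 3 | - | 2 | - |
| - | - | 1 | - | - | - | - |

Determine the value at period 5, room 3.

Period 2, room 6: period 2 has {4, 6, 1} and room 6 has {6, 5, 1, 7, 2}, leaving only 3.
Period 3, room 3: period 3 has {4, 6, 5, 1, 7, 3} and room 3 has {4, 6, 1}, leaving only 2.
Period 1, room 3: period 1 has {4, 6, 5, 1, 3} and room 3 has {4, 6, 1, 2}, leaving only 7.
Period 1, room 5: period 1 has {4, 6, 5, 1, 7, 3} and room 5 has {6, 5, 1}, leaving only 2.
Period 2, room 5: period 2 has {4, 6, 1, 3} and room 5 has {6, 5, 1, 2}, leaving only 7.
Period 2, room 2: period 2 has {4, 6, 1, 7, 3} and room 2 has {4, 5, 1, 3}, leaving only 2.
Period 2, room 4: period 2 has {4, 6, 1, 7, 3, 2} and room 4 has {4, 1, 3, 2}, leaving only 5.
Period 4, room 4: period 4 has {4, 5, 1, 7, 3, 2} and room 4 has {4, 5, 1, 3, 2}, leaving only 6.
Period 5, room 2: period 5 has {4, 6, 1, 2} and room 2 has {4, 5, 1, 3, 2}, leaving only 7.
Period 5, room 7: period 5 has {4, 6, 1, 7, 2} and room 7 has {4, 1, 7, 3}, leaving only 5.
Period 5 already has {4, 6, 5, 1, 7, 2} and room 3 already has {4, 6, 1, 7, 2}, so period 5, room 3 must be 3.

3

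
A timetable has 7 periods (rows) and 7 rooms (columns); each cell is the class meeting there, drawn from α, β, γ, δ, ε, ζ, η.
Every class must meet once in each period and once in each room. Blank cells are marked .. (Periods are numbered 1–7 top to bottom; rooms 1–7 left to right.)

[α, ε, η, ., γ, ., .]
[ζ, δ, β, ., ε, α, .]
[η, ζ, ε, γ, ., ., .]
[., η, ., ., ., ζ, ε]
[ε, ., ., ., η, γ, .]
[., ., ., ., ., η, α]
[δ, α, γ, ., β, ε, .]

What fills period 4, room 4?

β

Period 2, room 4: period 2 has {α, β, δ, ε, ζ} and room 4 has {γ}, leaving only η.
Period 2, room 7: period 2 has {α, β, δ, ε, ζ, η} and room 7 has {α, ε}, leaving only γ.
Period 5, room 2: period 5 has {γ, ε, η} and room 2 has {α, δ, ε, ζ, η}, leaving only β.
Period 6, room 2: period 6 has {α, η} and room 2 has {α, β, δ, ε, ζ, η}, leaving only γ.
Period 6, room 1: period 6 has {α, γ, η} and room 1 has {α, δ, ε, ζ, η}, leaving only β.
Period 4, room 1: period 4 has {ε, ζ, η} and room 1 has {α, β, δ, ε, ζ, η}, leaving only γ.
Period 7, room 4: period 7 has {α, β, γ, δ, ε} and room 4 has {γ, η}, leaving only ζ.
Period 7, room 7: period 7 has {α, β, γ, δ, ε, ζ} and room 7 has {α, γ, ε}, leaving only η.
Period 4, room 4 is narrowed to {α, β, δ}.
If it were α, then period 4, room 5 would be left with no valid symbol.
If it were δ, then period 5, room 7 would be left with no valid symbol.
So period 4, room 4 must be β.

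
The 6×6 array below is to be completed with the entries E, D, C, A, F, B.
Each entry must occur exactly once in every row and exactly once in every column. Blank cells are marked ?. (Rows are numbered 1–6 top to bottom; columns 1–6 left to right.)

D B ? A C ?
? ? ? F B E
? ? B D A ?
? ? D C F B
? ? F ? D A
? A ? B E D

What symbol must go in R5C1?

B

Row 1, column 3: row 1 has {D, C, A, B} and column 3 has {D, F, B}, leaving only E.
Row 1, column 6: row 1 has {E, D, C, A, B} and column 6 has {E, D, A, B}, leaving only F.
Row 3, column 6: row 3 has {D, A, B} and column 6 has {E, D, A, F, B}, leaving only C.
Row 4, column 2: row 4 has {D, C, F, B} and column 2 has {A, B}, leaving only E.
Row 3, column 2: row 3 has {D, C, A, B} and column 2 has {E, A, B}, leaving only F.
Row 3, column 1: row 3 has {D, C, A, F, B} and column 1 has {D}, leaving only E.
Row 4, column 1: row 4 has {E, D, C, F, B} and column 1 has {E, D}, leaving only A.
Row 2, column 1: row 2 has {E, F, B} and column 1 has {E, D, A}, leaving only C.
Row 5 already has {D, A, F} and column 1 already has {E, D, C, A}, so row 5, column 1 must be B.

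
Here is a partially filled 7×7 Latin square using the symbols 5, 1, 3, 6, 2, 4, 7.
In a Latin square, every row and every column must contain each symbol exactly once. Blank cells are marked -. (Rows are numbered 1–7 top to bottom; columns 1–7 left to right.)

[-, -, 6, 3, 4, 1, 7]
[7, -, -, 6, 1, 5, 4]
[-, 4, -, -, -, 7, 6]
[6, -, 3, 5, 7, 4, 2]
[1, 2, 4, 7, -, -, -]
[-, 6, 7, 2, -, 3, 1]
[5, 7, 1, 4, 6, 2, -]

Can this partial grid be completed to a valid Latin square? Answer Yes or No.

No row or column among the givens repeats a symbol, and propagating forced cells runs into no contradiction.
One valid completion exists (for instance, 2 5 6 3 4 1 7 / 7 3 2 6 1 5 4 / 3 4 5 1 2 7 6 / 6 1 3 5 7 4 2 / 1 2 4 7 3 6 5 / 4 6 7 2 5 3 1 / 5 7 1 4 6 2 3).

Yes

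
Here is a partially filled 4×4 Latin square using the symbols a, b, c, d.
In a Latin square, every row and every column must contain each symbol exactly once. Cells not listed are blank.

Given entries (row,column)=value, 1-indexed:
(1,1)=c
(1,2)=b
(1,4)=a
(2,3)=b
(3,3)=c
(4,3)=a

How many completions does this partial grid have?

4

Row 1, column 3: eliminating its row and column leaves {d}.
Row 2, column 1: eliminating its row and column leaves {a, d}.
Row 2, column 2: eliminating its row and column leaves {a, c, d}.
Row 2, column 4: eliminating its row and column leaves {c, d}.
Row 3, column 1: eliminating its row and column leaves {a, b, d}.
Row 3, column 2: eliminating its row and column leaves {a, d}.
Row 3, column 4: eliminating its row and column leaves {b, d}.
Row 4, column 1: eliminating its row and column leaves {b, d}.
Row 4, column 2: eliminating its row and column leaves {c, d}.
Row 4, column 4: eliminating its row and column leaves {b, c, d}.
Enumerating the assignments across these blanks that avoid any row or column repeat gives 4 completions.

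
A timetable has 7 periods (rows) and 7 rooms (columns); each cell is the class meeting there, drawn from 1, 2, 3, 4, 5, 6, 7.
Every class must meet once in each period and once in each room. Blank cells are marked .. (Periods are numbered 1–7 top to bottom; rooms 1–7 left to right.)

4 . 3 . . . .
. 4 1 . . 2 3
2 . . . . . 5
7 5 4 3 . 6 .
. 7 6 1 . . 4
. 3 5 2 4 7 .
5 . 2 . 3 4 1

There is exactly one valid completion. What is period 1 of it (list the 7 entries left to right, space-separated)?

4 2 3 6 5 1 7

Period 2, room 1: period 2 has {1, 2, 3, 4} and room 1 has {2, 4, 5, 7}, leaving only 6.
Period 3, room 3: period 3 has {2, 5} and room 3 has {1, 2, 3, 4, 5, 6}, leaving only 7.
Period 4, room 7: period 4 has {3, 4, 5, 6, 7} and room 7 has {1, 3, 4, 5}, leaving only 2.
Period 4, room 5: period 4 has {2, 3, 4, 5, 6, 7} and room 5 has {3, 4}, leaving only 1.
Period 3, room 5: period 3 has {2, 5, 7} and room 5 has {1, 3, 4}, leaving only 6.
Period 3, room 2: period 3 has {2, 5, 6, 7} and room 2 has {3, 4, 5, 7}, leaving only 1.
Period 3, room 4: period 3 has {1, 2, 5, 6, 7} and room 4 has {1, 2, 3}, leaving only 4.
Period 3, room 6: period 3 has {1, 2, 4, 5, 6, 7} and room 6 has {2, 4, 6, 7}, leaving only 3.
Period 5, room 1: period 5 has {1, 4, 6, 7} and room 1 has {2, 4, 5, 6, 7}, leaving only 3.
Period 5, room 6: period 5 has {1, 3, 4, 6, 7} and room 6 has {2, 3, 4, 6, 7}, leaving only 5.
Period 1, room 6: period 1 has {3, 4} and room 6 has {2, 3, 4, 5, 6, 7}, leaving only 1.
Period 5, room 5: period 5 has {1, 3, 4, 5, 6, 7} and room 5 has {1, 3, 4, 6}, leaving only 2.
Period 6, room 1: period 6 has {2, 3, 4, 5, 7} and room 1 has {2, 3, 4, 5, 6, 7}, leaving only 1.
Period 6, room 7: period 6 has {1, 2, 3, 4, 5, 7} and room 7 has {1, 2, 3, 4, 5}, leaving only 6.
Period 1, room 7: period 1 has {1, 3, 4} and room 7 has {1, 2, 3, 4, 5, 6}, leaving only 7.
Period 1, room 5: period 1 has {1, 3, 4, 7} and room 5 has {1, 2, 3, 4, 6}, leaving only 5.
Period 1, room 4: period 1 has {1, 3, 4, 5, 7} and room 4 has {1, 2, 3, 4}, leaving only 6.
Period 1, room 2: period 1 has {1, 3, 4, 5, 6, 7} and room 2 has {1, 3, 4, 5, 7}, leaving only 2.
So period 1 reads: 4 2 3 6 5 1 7.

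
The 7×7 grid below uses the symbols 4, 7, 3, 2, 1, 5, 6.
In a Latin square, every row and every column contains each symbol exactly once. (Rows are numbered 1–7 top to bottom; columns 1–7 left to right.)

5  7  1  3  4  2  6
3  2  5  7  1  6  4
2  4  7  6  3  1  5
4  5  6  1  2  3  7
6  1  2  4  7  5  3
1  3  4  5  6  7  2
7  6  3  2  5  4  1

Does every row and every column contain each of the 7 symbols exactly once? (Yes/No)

Each row is a permutation of the 7 symbols, and so is each column.

Yes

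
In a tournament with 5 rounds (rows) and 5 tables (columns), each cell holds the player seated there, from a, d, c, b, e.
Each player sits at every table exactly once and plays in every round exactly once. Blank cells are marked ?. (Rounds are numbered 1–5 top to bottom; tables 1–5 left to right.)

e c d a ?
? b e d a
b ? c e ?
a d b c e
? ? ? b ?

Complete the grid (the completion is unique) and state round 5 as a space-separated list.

d e a b c

Round 5, table 3: round 5 has {b} and table 3 has {d, c, b, e}, leaving only a.
Round 5, table 2: round 5 has {a, b} and table 2 has {d, c, b}, leaving only e.
Round 1, table 5: round 1 has {a, d, c, e} and table 5 has {a, e}, leaving only b.
Round 2, table 1: round 2 has {a, d, b, e} and table 1 has {a, b, e}, leaving only c.
Round 5, table 1: round 5 has {a, b, e} and table 1 has {a, c, b, e}, leaving only d.
Round 5, table 5: round 5 has {a, d, b, e} and table 5 has {a, b, e}, leaving only c.
So round 5 reads: d e a b c.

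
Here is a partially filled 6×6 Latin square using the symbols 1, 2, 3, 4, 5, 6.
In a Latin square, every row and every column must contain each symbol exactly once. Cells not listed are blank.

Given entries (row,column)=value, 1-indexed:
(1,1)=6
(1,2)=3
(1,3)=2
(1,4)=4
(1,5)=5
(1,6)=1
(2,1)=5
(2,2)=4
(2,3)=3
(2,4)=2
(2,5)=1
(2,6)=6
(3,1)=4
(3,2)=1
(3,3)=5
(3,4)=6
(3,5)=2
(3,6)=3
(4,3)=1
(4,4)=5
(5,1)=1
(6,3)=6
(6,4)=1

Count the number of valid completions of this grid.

3

Row 4, column 1: eliminating its row and column leaves {2, 3}.
Row 4, column 2: eliminating its row and column leaves {2, 6}.
Row 4, column 5: eliminating its row and column leaves {3, 4, 6}.
Row 4, column 6: eliminating its row and column leaves {2, 4}.
Row 5, column 2: eliminating its row and column leaves {2, 5, 6}.
Row 5, column 3: eliminating its row and column leaves {4}.
Row 5, column 4: eliminating its row and column leaves {3}.
Row 5, column 5: eliminating its row and column leaves {3, 4, 6}.
Row 5, column 6: eliminating its row and column leaves {2, 4, 5}.
Row 6, column 1: eliminating its row and column leaves {2, 3}.
Row 6, column 2: eliminating its row and column leaves {2, 5}.
Row 6, column 5: eliminating its row and column leaves {3, 4}.
Row 6, column 6: eliminating its row and column leaves {2, 4, 5}.
Enumerating the assignments across these blanks that avoid any row or column repeat gives 3 completions.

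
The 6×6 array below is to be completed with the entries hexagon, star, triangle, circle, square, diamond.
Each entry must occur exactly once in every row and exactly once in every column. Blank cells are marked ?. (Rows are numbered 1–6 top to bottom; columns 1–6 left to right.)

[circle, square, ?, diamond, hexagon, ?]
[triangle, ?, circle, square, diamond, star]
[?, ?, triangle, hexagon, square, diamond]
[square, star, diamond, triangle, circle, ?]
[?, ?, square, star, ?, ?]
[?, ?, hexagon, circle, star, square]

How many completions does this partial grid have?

Row 1, column 3: eliminating its row and column leaves {star}.
Row 1, column 6: eliminating its row and column leaves {triangle}.
Row 2, column 2: eliminating its row and column leaves {hexagon}.
Row 3, column 1: eliminating its row and column leaves {star}.
Row 3, column 2: eliminating its row and column leaves {circle}.
Row 4, column 6: eliminating its row and column leaves {hexagon}.
Row 5, column 1: eliminating its row and column leaves {hexagon, diamond}.
Row 5, column 2: eliminating its row and column leaves {hexagon, triangle, circle, diamond}.
Row 5, column 5: eliminating its row and column leaves {triangle}.
Row 5, column 6: eliminating its row and column leaves {hexagon, triangle, circle}.
Row 6, column 1: eliminating its row and column leaves {diamond}.
Row 6, column 2: eliminating its row and column leaves {triangle, diamond}.
Only one assignment across all blanks avoids any row or column repeat, giving 1 completion.

1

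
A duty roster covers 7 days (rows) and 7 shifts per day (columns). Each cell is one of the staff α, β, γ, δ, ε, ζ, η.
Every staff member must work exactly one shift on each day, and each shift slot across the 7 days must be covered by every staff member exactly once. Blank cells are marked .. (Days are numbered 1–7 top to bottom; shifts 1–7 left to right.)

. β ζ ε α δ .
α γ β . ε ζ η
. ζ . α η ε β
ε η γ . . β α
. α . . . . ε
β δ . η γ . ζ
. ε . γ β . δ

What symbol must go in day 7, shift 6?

Day 1, shift 7: day 1 has {α, β, δ, ε, ζ} and shift 7 has {α, β, δ, ε, ζ, η}, leaving only γ.
Day 1, shift 1: day 1 has {α, β, γ, δ, ε, ζ} and shift 1 has {α, β, ε}, leaving only η.
Day 2, shift 4: day 2 has {α, β, γ, ε, ζ, η} and shift 4 has {α, γ, ε, η}, leaving only δ.
Day 3, shift 3: day 3 has {α, β, ε, ζ, η} and shift 3 has {β, γ, ζ}, leaving only δ.
Day 3, shift 1: day 3 has {α, β, δ, ε, ζ, η} and shift 1 has {α, β, ε, η}, leaving only γ.
Day 4, shift 4: day 4 has {α, β, γ, ε, η} and shift 4 has {α, γ, δ, ε, η}, leaving only ζ.
Day 4, shift 5: day 4 has {α, β, γ, ε, ζ, η} and shift 5 has {α, β, γ, ε, η}, leaving only δ.
Day 5, shift 3: day 5 has {α, ε} and shift 3 has {β, γ, δ, ζ}, leaving only η.
Day 5, shift 4: day 5 has {α, ε, η} and shift 4 has {α, γ, δ, ε, ζ, η}, leaving only β.
Day 5, shift 5: day 5 has {α, β, ε, η} and shift 5 has {α, β, γ, δ, ε, η}, leaving only ζ.
Day 5, shift 1: day 5 has {α, β, ε, ζ, η} and shift 1 has {α, β, γ, ε, η}, leaving only δ.
Day 5, shift 6: day 5 has {α, β, δ, ε, ζ, η} and shift 6 has {β, δ, ε, ζ}, leaving only γ.
Day 6, shift 6: day 6 has {β, γ, δ, ζ, η} and shift 6 has {β, γ, δ, ε, ζ}, leaving only α.
Day 7 already has {β, γ, δ, ε} and shift 6 already has {α, β, γ, δ, ε, ζ}, so day 7, shift 6 must be η.

η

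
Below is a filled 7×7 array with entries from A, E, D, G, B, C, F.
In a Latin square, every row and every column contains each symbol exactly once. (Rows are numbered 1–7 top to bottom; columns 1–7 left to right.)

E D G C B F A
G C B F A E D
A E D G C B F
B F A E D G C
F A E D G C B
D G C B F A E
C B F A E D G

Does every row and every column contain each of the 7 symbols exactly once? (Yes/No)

Yes

Each row is a permutation of the 7 symbols, and so is each column.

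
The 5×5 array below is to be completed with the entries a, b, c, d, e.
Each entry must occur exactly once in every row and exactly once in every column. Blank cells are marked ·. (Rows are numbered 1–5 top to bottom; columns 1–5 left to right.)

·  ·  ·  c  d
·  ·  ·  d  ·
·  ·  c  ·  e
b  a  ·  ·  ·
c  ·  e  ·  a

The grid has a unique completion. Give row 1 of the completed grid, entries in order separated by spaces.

a e b c d

Row 4, column 3: row 4 has {a, b} and column 3 has {c, e}, leaving only d.
Row 4, column 4: row 4 has {a, b, d} and column 4 has {c, d}, leaving only e.
Row 4, column 5: row 4 has {a, b, d, e} and column 5 has {a, d, e}, leaving only c.
Row 2, column 5: row 2 has {d} and column 5 has {a, c, d, e}, leaving only b.
Row 2, column 3: row 2 has {b, d} and column 3 has {c, d, e}, leaving only a.
Row 1, column 3: row 1 has {c, d} and column 3 has {a, c, d, e}, leaving only b.
Row 1, column 2: row 1 has {b, c, d} and column 2 has {a}, leaving only e.
Row 1, column 1: row 1 has {b, c, d, e} and column 1 has {b, c}, leaving only a.
So row 1 reads: a e b c d.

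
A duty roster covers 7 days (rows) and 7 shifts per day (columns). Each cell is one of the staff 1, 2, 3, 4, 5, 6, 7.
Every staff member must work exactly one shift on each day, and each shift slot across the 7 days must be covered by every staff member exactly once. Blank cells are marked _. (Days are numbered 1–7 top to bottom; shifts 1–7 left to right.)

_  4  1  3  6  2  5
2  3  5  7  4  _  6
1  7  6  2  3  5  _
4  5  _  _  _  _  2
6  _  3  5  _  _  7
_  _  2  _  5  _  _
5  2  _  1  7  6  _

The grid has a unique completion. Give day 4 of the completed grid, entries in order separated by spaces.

4 5 7 6 1 3 2

Day 4, shift 3: day 4 has {2, 4, 5} and shift 3 has {1, 2, 3, 5, 6}, leaving only 7.
Day 4, shift 4: day 4 has {2, 4, 5, 7} and shift 4 has {1, 2, 3, 5, 7}, leaving only 6.
Day 4, shift 5: day 4 has {2, 4, 5, 6, 7} and shift 5 has {3, 4, 5, 6, 7}, leaving only 1.
Day 4, shift 6: day 4 has {1, 2, 4, 5, 6, 7} and shift 6 has {2, 5, 6}, leaving only 3.
So day 4 reads: 4 5 7 6 1 3 2.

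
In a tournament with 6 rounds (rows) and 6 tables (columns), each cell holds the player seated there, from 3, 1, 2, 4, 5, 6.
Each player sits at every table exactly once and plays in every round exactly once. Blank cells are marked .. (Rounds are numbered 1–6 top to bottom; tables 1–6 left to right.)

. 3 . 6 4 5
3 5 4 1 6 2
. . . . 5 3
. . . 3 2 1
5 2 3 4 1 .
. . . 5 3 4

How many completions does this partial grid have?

Round 1, table 1: eliminating its round and table leaves {1, 2}.
Round 1, table 3: eliminating its round and table leaves {1, 2}.
Round 3, table 1: eliminating its round and table leaves {1, 2, 4, 6}.
Round 3, table 2: eliminating its round and table leaves {1, 4, 6}.
Round 3, table 3: eliminating its round and table leaves {1, 2, 6}.
Round 3, table 4: eliminating its round and table leaves {2}.
Round 4, table 1: eliminating its round and table leaves {4, 6}.
Round 4, table 2: eliminating its round and table leaves {4, 6}.
Round 4, table 3: eliminating its round and table leaves {5, 6}.
Round 5, table 6: eliminating its round and table leaves {6}.
Round 6, table 1: eliminating its round and table leaves {1, 2, 6}.
Round 6, table 2: eliminating its round and table leaves {1, 6}.
Round 6, table 3: eliminating its round and table leaves {1, 2, 6}.
Enumerating the assignments across these blanks that avoid any round or table repeat gives 5 completions.

5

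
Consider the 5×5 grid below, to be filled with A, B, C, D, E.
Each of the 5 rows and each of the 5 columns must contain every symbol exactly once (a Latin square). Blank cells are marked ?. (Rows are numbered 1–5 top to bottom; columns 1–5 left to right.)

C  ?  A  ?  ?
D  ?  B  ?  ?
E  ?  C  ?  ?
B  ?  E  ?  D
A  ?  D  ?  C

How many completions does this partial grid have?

6

Row 1, column 2: eliminating its row and column leaves {B, D, E}.
Row 1, column 4: eliminating its row and column leaves {B, D, E}.
Row 1, column 5: eliminating its row and column leaves {B, E}.
Row 2, column 2: eliminating its row and column leaves {A, C, E}.
Row 2, column 4: eliminating its row and column leaves {A, C, E}.
Row 2, column 5: eliminating its row and column leaves {A, E}.
Row 3, column 2: eliminating its row and column leaves {A, B, D}.
Row 3, column 4: eliminating its row and column leaves {A, B, D}.
Row 3, column 5: eliminating its row and column leaves {A, B}.
Row 4, column 2: eliminating its row and column leaves {A, C}.
Row 4, column 4: eliminating its row and column leaves {A, C}.
Row 5, column 2: eliminating its row and column leaves {B, E}.
Row 5, column 4: eliminating its row and column leaves {B, E}.
Enumerating the assignments across these blanks that avoid any row or column repeat gives 6 completions.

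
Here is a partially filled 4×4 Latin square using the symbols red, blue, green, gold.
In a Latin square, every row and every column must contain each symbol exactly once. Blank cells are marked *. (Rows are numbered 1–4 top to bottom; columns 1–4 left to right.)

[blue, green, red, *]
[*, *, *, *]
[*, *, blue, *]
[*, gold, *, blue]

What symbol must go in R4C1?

Row 1, column 4: row 1 has {red, blue, green} and column 4 has {blue}, leaving only gold.
Row 3, column 2: row 3 has {blue} and column 2 has {green, gold}, leaving only red.
Row 2, column 2: row 2 has {} and column 2 has {red, green, gold}, leaving only blue.
Row 3, column 4: row 3 has {red, blue} and column 4 has {blue, gold}, leaving only green.
Row 2, column 4: row 2 has {blue} and column 4 has {blue, green, gold}, leaving only red.
Row 3, column 1: row 3 has {red, blue, green} and column 1 has {blue}, leaving only gold.
Row 2, column 1: row 2 has {red, blue} and column 1 has {blue, gold}, leaving only green.
Row 4 already has {blue, gold} and column 1 already has {blue, green, gold}, so row 4, column 1 must be red.

red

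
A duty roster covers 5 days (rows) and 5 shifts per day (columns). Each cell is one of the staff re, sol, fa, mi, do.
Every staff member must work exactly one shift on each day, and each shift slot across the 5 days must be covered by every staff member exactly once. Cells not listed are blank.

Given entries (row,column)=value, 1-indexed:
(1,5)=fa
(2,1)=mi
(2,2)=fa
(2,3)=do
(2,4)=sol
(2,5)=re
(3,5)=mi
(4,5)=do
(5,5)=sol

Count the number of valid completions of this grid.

56

Day 1, shift 1: eliminating its day and shift leaves {re, sol, do}.
Day 1, shift 2: eliminating its day and shift leaves {re, sol, mi, do}.
Day 1, shift 3: eliminating its day and shift leaves {re, sol, mi}.
Day 1, shift 4: eliminating its day and shift leaves {re, mi, do}.
Day 3, shift 1: eliminating its day and shift leaves {re, sol, fa, do}.
Day 3, shift 2: eliminating its day and shift leaves {re, sol, do}.
Day 3, shift 3: eliminating its day and shift leaves {re, sol, fa}.
Day 3, shift 4: eliminating its day and shift leaves {re, fa, do}.
Day 4, shift 1: eliminating its day and shift leaves {re, sol, fa}.
Day 4, shift 2: eliminating its day and shift leaves {re, sol, mi}.
Day 4, shift 3: eliminating its day and shift leaves {re, sol, fa, mi}.
Day 4, shift 4: eliminating its day and shift leaves {re, fa, mi}.
Day 5, shift 1: eliminating its day and shift leaves {re, fa, do}.
Day 5, shift 2: eliminating its day and shift leaves {re, mi, do}.
Day 5, shift 3: eliminating its day and shift leaves {re, fa, mi}.
Day 5, shift 4: eliminating its day and shift leaves {re, fa, mi, do}.
Enumerating the assignments across these blanks that avoid any day or shift repeat gives 56 completions.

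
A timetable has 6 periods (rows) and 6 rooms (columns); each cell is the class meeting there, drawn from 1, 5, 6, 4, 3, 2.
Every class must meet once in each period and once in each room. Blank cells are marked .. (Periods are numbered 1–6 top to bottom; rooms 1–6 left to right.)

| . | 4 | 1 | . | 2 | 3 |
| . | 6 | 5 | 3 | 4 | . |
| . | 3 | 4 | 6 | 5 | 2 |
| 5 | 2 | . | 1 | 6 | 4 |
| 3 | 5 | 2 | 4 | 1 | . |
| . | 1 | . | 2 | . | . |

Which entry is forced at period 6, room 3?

Period 1, room 1: period 1 has {1, 4, 3, 2} and room 1 has {5, 3}, leaving only 6.
Period 1, room 4: period 1 has {1, 6, 4, 3, 2} and room 4 has {1, 6, 4, 3, 2}, leaving only 5.
Period 2, room 6: period 2 has {5, 6, 4, 3} and room 6 has {4, 3, 2}, leaving only 1.
Period 2, room 1: period 2 has {1, 5, 6, 4, 3} and room 1 has {5, 6, 3}, leaving only 2.
Period 3, room 1: period 3 has {5, 6, 4, 3, 2} and room 1 has {5, 6, 3, 2}, leaving only 1.
Period 4, room 3: period 4 has {1, 5, 6, 4, 2} and room 3 has {1, 5, 4, 2}, leaving only 3.
Period 6 already has {1, 2} and room 3 already has {1, 5, 4, 3, 2}, so period 6, room 3 must be 6.

6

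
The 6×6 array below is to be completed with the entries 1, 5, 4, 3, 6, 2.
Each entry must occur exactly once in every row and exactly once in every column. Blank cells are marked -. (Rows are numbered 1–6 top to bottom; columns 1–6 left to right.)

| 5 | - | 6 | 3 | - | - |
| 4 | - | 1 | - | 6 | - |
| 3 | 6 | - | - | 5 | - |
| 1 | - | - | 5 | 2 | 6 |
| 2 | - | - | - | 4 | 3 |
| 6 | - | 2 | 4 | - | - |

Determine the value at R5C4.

Row 1, column 5: row 1 has {5, 3, 6} and column 5 has {5, 4, 6, 2}, leaving only 1.
Row 2, column 4: row 2 has {1, 4, 6} and column 4 has {5, 4, 3}, leaving only 2.
Row 2, column 6: row 2 has {1, 4, 6, 2} and column 6 has {3, 6}, leaving only 5.
Row 2, column 2: row 2 has {1, 5, 4, 6, 2} and column 2 has {6}, leaving only 3.
Row 3, column 3: row 3 has {5, 3, 6} and column 3 has {1, 6, 2}, leaving only 4.
Row 3, column 4: row 3 has {5, 4, 3, 6} and column 4 has {5, 4, 3, 2}, leaving only 1.
Row 5 already has {4, 3, 2} and column 4 already has {1, 5, 4, 3, 2}, so row 5, column 4 must be 6.

6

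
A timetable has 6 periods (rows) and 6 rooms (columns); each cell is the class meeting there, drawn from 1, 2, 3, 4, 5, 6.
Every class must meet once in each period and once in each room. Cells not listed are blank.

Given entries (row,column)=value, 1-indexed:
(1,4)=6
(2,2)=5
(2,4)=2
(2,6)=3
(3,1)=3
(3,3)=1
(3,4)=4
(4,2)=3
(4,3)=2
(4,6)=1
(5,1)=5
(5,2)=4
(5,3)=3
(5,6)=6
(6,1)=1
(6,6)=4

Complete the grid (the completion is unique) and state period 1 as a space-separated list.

2 1 4 6 3 5

Period 4, room 4: period 4 has {1, 2, 3} and room 4 has {2, 4, 6}, leaving only 5.
Period 5, room 4: period 5 has {3, 4, 5, 6} and room 4 has {2, 4, 5, 6}, leaving only 1.
Period 5, room 5: period 5 has {1, 3, 4, 5, 6} and room 5 has {}, leaving only 2.
Period 6, room 4: period 6 has {1, 4} and room 4 has {1, 2, 4, 5, 6}, leaving only 3.
Period 1, room 1 is narrowed to {2, 4}; only 2 is consistent with the remaining cells.
Period 1, room 2: period 1 has {2, 6} and room 2 has {3, 4, 5}, leaving only 1.
Period 1, room 6: period 1 has {1, 2, 6} and room 6 has {1, 3, 4, 6}, leaving only 5.
Period 1, room 3: period 1 has {1, 2, 5, 6} and room 3 has {1, 2, 3}, leaving only 4.
Period 1, room 5: period 1 has {1, 2, 4, 5, 6} and room 5 has {2}, leaving only 3.
So period 1 reads: 2 1 4 6 3 5.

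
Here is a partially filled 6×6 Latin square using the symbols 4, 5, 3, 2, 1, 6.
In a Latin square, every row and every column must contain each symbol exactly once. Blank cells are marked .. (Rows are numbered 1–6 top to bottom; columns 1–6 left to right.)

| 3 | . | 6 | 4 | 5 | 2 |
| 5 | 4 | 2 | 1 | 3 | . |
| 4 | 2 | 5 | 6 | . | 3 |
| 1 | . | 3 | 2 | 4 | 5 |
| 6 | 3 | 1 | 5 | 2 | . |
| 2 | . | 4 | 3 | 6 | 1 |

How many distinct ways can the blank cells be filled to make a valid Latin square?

Row 1, column 2: eliminating its row and column leaves {1}.
Row 2, column 6: eliminating its row and column leaves {6}.
Row 3, column 5: eliminating its row and column leaves {1}.
Row 4, column 2: eliminating its row and column leaves {6}.
Row 5, column 6: eliminating its row and column leaves {4}.
Row 6, column 2: eliminating its row and column leaves {5}.
Only one assignment across all blanks avoids any row or column repeat, giving 1 completion.

1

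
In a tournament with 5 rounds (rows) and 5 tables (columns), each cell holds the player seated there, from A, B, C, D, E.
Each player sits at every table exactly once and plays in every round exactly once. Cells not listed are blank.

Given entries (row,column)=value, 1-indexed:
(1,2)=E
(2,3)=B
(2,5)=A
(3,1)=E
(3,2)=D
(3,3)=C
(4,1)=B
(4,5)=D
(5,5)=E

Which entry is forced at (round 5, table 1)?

Round 2, table 2: round 2 has {A, B} and table 2 has {D, E}, leaving only C.
Round 2, table 1: round 2 has {A, B, C} and table 1 has {B, E}, leaving only D.
Round 2, table 4: round 2 has {A, B, C, D} and table 4 has {}, leaving only E.
Round 3, table 5: round 3 has {C, D, E} and table 5 has {A, D, E}, leaving only B.
Round 1, table 5: round 1 has {E} and table 5 has {A, B, D, E}, leaving only C.
Round 1, table 1: round 1 has {C, E} and table 1 has {B, D, E}, leaving only A.
Round 5 already has {E} and table 1 already has {A, B, D, E}, so round 5, table 1 must be C.

C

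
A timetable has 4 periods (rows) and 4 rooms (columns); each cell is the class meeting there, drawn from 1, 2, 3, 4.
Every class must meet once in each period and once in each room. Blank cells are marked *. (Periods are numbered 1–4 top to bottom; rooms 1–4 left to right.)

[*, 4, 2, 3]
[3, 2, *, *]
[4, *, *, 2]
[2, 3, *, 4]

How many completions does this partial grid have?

Period 1, room 1: eliminating its period and room leaves {1}.
Period 2, room 3: eliminating its period and room leaves {1, 4}.
Period 2, room 4: eliminating its period and room leaves {1}.
Period 3, room 2: eliminating its period and room leaves {1}.
Period 3, room 3: eliminating its period and room leaves {1, 3}.
Period 4, room 3: eliminating its period and room leaves {1}.
Only one assignment across all blanks avoids any period or room repeat, giving 1 completion.

1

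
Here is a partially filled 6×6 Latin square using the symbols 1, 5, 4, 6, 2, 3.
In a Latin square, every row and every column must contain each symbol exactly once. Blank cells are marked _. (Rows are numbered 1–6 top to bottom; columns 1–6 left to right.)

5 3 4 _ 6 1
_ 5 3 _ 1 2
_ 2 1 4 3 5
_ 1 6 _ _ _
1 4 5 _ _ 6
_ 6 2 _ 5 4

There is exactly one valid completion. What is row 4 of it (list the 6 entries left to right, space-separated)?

Row 4, column 6: row 4 has {1, 6} and column 6 has {1, 5, 4, 6, 2}, leaving only 3.
Row 1, column 4: row 1 has {1, 5, 4, 6, 3} and column 4 has {4}, leaving only 2.
Row 4, column 4: row 4 has {1, 6, 3} and column 4 has {4, 2}, leaving only 5.
Row 2, column 4: row 2 has {1, 5, 2, 3} and column 4 has {5, 4, 2}, leaving only 6.
Row 2, column 1: row 2 has {1, 5, 6, 2, 3} and column 1 has {1, 5}, leaving only 4.
Row 4, column 1: row 4 has {1, 5, 6, 3} and column 1 has {1, 5, 4}, leaving only 2.
Row 4, column 5: row 4 has {1, 5, 6, 2, 3} and column 5 has {1, 5, 6, 3}, leaving only 4.
So row 4 reads: 2 1 6 5 4 3.

2 1 6 5 4 3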